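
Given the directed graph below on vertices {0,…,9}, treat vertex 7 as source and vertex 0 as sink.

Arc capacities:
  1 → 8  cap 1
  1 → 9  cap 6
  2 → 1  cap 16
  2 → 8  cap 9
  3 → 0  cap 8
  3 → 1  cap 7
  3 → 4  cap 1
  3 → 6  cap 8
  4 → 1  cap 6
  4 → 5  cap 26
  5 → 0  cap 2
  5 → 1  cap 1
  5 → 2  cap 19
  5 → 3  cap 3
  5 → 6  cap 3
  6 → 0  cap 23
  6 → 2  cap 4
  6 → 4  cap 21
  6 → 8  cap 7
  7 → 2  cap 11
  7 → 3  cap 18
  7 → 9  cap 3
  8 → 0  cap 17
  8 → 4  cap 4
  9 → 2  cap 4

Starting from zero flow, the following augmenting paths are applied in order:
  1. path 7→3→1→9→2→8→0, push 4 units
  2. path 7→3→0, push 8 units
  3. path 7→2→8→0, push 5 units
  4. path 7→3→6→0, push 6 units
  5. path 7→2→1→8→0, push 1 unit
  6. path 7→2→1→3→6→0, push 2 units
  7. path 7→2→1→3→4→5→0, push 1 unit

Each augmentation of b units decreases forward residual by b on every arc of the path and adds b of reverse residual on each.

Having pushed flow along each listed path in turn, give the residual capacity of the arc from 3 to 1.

after path 1 (7→3→1→9→2→8→0, push 4): res(3,1)=3
after path 2 (7→3→0, push 8): res(3,1)=3
after path 3 (7→2→8→0, push 5): res(3,1)=3
after path 4 (7→3→6→0, push 6): res(3,1)=3
after path 5 (7→2→1→8→0, push 1): res(3,1)=3
after path 6 (7→2→1→3→6→0, push 2): res(3,1)=5
after path 7 (7→2→1→3→4→5→0, push 1): res(3,1)=6

Residual capacity of (3,1): 6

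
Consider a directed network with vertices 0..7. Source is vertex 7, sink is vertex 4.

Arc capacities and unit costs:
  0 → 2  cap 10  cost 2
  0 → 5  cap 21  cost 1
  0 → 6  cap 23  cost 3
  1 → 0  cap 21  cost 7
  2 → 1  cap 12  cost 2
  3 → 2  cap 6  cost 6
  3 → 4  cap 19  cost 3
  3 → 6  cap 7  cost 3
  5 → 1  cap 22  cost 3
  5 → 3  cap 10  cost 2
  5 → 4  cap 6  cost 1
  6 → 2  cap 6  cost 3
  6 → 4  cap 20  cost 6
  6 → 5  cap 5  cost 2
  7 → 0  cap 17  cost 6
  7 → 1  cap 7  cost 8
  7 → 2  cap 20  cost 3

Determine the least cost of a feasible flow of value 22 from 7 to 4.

Minimum cost for 22 units: 288

shortest-cost path #1: 7→0→5→4 push 6 @ unit cost 8 (adds 48)
shortest-cost path #2: 7→0→5→3→4 push 10 @ unit cost 12 (adds 120)
shortest-cost path #3: 7→0→6→4 push 1 @ unit cost 15 (adds 15)
shortest-cost path #4: 7→2→1→0→6→4 push 5 @ unit cost 21 (adds 105)
total cost = 288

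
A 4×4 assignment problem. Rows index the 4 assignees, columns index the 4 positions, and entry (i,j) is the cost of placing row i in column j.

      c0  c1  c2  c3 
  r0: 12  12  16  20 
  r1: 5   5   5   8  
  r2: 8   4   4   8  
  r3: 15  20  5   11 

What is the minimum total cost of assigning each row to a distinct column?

optimal assignment: row0→col0 (cost 12), row1→col3 (cost 8), row2→col1 (cost 4), row3→col2 (cost 5)
total = 12 + 8 + 4 + 5 = 29

Minimum assignment cost: 29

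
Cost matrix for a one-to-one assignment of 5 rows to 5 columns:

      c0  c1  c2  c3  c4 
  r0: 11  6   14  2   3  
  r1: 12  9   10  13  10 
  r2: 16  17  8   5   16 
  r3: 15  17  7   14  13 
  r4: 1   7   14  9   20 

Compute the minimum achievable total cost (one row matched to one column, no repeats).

Minimum assignment cost: 25

optimal assignment: row0→col4 (cost 3), row1→col1 (cost 9), row2→col3 (cost 5), row3→col2 (cost 7), row4→col0 (cost 1)
total = 3 + 9 + 5 + 7 + 1 = 25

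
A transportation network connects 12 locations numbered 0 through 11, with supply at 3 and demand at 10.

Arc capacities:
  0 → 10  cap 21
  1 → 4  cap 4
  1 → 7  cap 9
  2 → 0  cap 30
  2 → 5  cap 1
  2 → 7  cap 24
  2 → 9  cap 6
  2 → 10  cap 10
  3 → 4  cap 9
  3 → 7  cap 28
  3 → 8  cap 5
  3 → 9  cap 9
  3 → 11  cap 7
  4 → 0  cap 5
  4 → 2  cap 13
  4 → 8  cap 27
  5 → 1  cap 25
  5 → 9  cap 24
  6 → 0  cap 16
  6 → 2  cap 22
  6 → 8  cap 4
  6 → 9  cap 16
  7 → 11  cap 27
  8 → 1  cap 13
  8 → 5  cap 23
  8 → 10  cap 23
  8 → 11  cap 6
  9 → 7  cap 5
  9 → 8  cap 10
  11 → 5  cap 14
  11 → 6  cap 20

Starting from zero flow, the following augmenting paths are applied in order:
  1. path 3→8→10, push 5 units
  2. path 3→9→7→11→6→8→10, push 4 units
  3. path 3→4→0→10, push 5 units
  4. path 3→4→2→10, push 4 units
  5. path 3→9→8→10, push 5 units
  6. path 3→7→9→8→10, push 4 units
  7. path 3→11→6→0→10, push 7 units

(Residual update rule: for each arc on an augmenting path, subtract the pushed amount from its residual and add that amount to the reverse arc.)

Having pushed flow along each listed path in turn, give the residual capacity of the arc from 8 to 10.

Residual capacity of (8,10): 5

after path 1 (3→8→10, push 5): res(8,10)=18
after path 2 (3→9→7→11→6→8→10, push 4): res(8,10)=14
after path 3 (3→4→0→10, push 5): res(8,10)=14
after path 4 (3→4→2→10, push 4): res(8,10)=14
after path 5 (3→9→8→10, push 5): res(8,10)=9
after path 6 (3→7→9→8→10, push 4): res(8,10)=5
after path 7 (3→11→6→0→10, push 7): res(8,10)=5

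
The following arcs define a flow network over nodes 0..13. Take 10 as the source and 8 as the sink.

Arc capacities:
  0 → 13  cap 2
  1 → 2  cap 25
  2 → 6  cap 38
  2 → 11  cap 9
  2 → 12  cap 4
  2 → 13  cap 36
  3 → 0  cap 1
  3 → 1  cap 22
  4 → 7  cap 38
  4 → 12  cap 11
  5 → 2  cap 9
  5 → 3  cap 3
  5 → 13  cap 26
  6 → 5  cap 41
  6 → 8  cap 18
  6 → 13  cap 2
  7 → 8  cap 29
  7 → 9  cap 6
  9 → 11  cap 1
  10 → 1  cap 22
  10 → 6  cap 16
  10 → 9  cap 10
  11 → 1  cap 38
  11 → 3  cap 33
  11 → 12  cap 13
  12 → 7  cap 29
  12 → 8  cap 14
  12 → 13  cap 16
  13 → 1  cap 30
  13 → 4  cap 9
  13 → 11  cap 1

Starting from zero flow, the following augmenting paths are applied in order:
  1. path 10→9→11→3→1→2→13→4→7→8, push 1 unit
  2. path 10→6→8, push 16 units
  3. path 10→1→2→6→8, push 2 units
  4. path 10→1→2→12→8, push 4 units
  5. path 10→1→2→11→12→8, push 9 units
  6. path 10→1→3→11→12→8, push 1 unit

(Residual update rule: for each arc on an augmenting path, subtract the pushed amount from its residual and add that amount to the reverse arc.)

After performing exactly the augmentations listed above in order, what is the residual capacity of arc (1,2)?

Residual capacity of (1,2): 9

after path 1 (10→9→11→3→1→2→13→4→7→8, push 1): res(1,2)=24
after path 2 (10→6→8, push 16): res(1,2)=24
after path 3 (10→1→2→6→8, push 2): res(1,2)=22
after path 4 (10→1→2→12→8, push 4): res(1,2)=18
after path 5 (10→1→2→11→12→8, push 9): res(1,2)=9
after path 6 (10→1→3→11→12→8, push 1): res(1,2)=9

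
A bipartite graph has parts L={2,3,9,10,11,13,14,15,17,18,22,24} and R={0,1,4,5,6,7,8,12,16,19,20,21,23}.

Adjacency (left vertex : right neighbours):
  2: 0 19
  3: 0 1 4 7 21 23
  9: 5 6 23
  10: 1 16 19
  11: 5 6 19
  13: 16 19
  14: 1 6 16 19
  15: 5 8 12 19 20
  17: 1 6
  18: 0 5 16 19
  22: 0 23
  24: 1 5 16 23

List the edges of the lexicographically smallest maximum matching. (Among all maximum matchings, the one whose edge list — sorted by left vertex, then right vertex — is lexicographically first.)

Lex-smallest maximum matching: {(2,0), (3,4), (9,5), (10,1), (11,6), (13,16), (14,19), (15,8), (22,23)}

|M| = 9 (so the lex-smallest maximum matching has 9 edges)
process left vertices in ascending order; for each, take the smallest-labelled available neighbour that still permits 9 edges overall, or leave it unmatched if none does
lex-smallest matching: {2-0, 3-4, 9-5, 10-1, 11-6, 13-16, 14-19, 15-8, 22-23}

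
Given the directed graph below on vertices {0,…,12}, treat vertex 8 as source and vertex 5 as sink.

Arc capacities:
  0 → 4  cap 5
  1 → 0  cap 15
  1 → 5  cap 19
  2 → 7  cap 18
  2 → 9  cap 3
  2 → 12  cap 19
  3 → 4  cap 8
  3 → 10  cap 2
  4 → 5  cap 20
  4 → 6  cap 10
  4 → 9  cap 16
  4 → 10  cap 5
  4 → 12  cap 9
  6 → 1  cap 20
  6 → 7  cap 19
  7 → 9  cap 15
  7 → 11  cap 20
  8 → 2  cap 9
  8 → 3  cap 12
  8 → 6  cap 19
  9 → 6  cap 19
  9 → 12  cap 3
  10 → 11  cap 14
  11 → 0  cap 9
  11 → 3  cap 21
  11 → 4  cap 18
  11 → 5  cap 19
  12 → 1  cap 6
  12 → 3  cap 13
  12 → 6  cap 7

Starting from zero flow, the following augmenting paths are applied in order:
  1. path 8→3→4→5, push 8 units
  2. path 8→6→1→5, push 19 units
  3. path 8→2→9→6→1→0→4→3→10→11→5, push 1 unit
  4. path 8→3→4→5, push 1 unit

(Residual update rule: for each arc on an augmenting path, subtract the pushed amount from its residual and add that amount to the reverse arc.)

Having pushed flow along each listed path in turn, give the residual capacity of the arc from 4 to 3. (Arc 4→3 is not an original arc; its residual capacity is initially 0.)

after path 1 (8→3→4→5, push 8): res(4,3)=8
after path 2 (8→6→1→5, push 19): res(4,3)=8
after path 3 (8→2→9→6→1→0→4→3→10→11→5, push 1): res(4,3)=7
after path 4 (8→3→4→5, push 1): res(4,3)=8

Residual capacity of (4,3): 8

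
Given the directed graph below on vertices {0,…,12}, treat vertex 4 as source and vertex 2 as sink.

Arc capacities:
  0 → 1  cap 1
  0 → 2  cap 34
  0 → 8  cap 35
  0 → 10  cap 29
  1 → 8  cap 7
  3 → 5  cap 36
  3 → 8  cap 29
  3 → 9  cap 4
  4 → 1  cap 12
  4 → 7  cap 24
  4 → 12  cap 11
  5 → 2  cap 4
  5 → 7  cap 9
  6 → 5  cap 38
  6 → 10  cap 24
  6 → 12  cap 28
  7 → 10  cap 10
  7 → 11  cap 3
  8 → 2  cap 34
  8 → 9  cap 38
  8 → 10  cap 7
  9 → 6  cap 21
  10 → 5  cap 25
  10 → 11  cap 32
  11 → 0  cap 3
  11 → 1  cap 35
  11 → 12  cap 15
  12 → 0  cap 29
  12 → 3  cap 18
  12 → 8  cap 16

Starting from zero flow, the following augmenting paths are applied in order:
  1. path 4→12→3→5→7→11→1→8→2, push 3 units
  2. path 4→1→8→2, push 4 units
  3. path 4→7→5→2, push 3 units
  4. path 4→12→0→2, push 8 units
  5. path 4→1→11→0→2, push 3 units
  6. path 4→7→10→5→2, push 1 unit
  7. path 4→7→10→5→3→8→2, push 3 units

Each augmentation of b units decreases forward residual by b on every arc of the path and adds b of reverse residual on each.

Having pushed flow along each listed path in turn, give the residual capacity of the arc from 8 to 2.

after path 1 (4→12→3→5→7→11→1→8→2, push 3): res(8,2)=31
after path 2 (4→1→8→2, push 4): res(8,2)=27
after path 3 (4→7→5→2, push 3): res(8,2)=27
after path 4 (4→12→0→2, push 8): res(8,2)=27
after path 5 (4→1→11→0→2, push 3): res(8,2)=27
after path 6 (4→7→10→5→2, push 1): res(8,2)=27
after path 7 (4→7→10→5→3→8→2, push 3): res(8,2)=24

Residual capacity of (8,2): 24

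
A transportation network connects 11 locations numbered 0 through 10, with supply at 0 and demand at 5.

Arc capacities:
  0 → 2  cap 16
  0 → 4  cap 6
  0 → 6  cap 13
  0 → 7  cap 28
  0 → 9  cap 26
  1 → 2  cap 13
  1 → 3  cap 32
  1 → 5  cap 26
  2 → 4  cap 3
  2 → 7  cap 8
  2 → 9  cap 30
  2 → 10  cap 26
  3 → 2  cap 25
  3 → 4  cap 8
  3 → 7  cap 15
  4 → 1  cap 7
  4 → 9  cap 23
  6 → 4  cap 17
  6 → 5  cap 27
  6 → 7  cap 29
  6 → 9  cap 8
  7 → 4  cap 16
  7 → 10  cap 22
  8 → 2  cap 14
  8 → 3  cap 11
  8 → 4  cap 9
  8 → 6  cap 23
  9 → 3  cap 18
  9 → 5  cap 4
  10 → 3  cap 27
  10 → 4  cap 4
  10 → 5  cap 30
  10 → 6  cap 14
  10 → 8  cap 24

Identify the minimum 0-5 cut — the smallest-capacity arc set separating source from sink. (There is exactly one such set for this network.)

augment #1: 0→6→5 push 13
augment #2: 0→9→5 push 4
augment #3: 0→2→10→5 push 16
augment #4: 0→4→1→5 push 6
augment #5: 0→7→10→5 push 14
augment #6: 0→7→4→1→5 push 1
augment #7: 0→7→10→6→5 push 8
augment #8: 0→9→3→2→10→6→5 push 6
max flow = 68; residual-reachable set from 0 gives S-side
cut edges (S→T): {(4,1), (6,5), (9,5), (10,5)} total cap 68

Min-cut arcs: {(4,1), (6,5), (9,5), (10,5)} (total capacity 68)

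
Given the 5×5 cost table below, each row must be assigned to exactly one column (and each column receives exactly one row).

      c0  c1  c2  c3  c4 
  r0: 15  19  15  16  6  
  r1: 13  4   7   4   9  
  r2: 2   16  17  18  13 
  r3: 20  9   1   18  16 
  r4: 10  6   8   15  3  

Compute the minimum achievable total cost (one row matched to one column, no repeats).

Minimum assignment cost: 19

optimal assignment: row0→col4 (cost 6), row1→col3 (cost 4), row2→col0 (cost 2), row3→col2 (cost 1), row4→col1 (cost 6)
total = 6 + 4 + 2 + 1 + 6 = 19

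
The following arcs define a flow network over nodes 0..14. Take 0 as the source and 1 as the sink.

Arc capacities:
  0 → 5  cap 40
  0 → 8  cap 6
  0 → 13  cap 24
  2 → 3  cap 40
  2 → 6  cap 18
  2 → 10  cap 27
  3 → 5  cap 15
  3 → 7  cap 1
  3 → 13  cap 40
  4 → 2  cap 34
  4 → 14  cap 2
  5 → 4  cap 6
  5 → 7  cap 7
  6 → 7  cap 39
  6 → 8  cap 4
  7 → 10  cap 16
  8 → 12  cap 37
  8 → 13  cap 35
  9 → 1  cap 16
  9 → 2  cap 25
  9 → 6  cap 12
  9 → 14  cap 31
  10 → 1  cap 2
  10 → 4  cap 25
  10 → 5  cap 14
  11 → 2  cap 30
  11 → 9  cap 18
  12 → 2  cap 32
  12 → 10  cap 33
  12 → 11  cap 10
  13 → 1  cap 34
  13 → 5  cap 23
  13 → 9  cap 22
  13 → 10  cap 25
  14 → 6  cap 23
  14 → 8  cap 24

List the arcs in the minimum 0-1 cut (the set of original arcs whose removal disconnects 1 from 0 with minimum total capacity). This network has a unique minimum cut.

Min-cut arcs: {(0,8), (0,13), (5,4), (5,7)} (total capacity 43)

augment #1: 0→13→1 push 24
augment #2: 0→8→13→1 push 6
augment #3: 0→5→7→10→1 push 2
augment #4: 0→5→4→2→3→13→1 push 4
augment #5: 0→5→4→2→3→13→9→1 push 2
augment #6: 0→5→7→10→4→2→3→13→9→1 push 5
max flow = 43; residual-reachable set from 0 gives S-side
cut edges (S→T): {(0,8), (0,13), (5,4), (5,7)} total cap 43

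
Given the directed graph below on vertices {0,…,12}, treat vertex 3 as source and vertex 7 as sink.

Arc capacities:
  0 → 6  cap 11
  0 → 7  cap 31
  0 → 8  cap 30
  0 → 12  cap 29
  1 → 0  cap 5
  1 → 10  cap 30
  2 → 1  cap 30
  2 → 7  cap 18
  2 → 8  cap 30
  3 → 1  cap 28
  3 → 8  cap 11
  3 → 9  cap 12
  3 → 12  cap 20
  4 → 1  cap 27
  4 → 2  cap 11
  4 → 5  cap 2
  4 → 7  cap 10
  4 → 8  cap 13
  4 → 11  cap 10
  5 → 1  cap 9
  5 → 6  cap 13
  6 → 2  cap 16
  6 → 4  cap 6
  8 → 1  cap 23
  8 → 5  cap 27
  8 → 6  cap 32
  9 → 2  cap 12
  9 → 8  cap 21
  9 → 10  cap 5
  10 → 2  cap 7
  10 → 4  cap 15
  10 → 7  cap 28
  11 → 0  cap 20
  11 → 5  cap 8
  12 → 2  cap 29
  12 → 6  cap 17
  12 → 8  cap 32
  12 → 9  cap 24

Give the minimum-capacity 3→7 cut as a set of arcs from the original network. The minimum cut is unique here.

augment #1: 3→1→0→7 push 5
augment #2: 3→1→10→7 push 23
augment #3: 3→9→2→7 push 12
augment #4: 3→12→2→7 push 6
augment #5: 3→8→1→10→7 push 5
augment #6: 3→8→6→4→7 push 6
augment #7: 3→12→9→10→4→7 push 4
augment #8: 3→12→9→10→4→11→0→7 push 1
augment #9: 3→12→2→1→10→4→11→0→7 push 2
max flow = 64; residual-reachable set from 3 gives S-side
cut edges (S→T): {(1,0), (1,10), (2,7), (6,4), (9,10)} total cap 64

Min-cut arcs: {(1,0), (1,10), (2,7), (6,4), (9,10)} (total capacity 64)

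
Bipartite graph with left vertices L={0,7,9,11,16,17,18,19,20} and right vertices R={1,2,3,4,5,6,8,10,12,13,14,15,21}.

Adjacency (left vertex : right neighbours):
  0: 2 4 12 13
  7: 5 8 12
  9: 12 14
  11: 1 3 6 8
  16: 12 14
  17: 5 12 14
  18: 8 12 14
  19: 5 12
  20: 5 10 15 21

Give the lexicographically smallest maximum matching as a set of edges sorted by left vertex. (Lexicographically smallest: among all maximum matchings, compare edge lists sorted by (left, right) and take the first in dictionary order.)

Lex-smallest maximum matching: {(0,2), (7,5), (9,12), (11,1), (16,14), (18,8), (20,10)}

|M| = 7 (so the lex-smallest maximum matching has 7 edges)
process left vertices in ascending order; for each, take the smallest-labelled available neighbour that still permits 7 edges overall, or leave it unmatched if none does
lex-smallest matching: {0-2, 7-5, 9-12, 11-1, 16-14, 18-8, 20-10}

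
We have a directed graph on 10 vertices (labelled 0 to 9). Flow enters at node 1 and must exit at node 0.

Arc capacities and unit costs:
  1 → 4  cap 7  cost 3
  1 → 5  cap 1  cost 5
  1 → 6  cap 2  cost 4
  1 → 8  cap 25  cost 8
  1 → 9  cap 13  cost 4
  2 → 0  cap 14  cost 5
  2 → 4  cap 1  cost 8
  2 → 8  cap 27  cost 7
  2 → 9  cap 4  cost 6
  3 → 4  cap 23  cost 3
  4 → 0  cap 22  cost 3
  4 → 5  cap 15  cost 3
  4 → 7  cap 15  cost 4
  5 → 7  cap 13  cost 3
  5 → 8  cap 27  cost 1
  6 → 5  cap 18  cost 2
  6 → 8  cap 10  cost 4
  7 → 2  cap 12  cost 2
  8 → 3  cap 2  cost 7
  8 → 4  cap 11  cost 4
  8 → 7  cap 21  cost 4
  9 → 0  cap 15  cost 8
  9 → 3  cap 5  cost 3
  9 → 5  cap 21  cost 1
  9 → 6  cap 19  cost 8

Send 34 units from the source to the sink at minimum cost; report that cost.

shortest-cost path #1: 1→4→0 push 7 @ unit cost 6 (adds 42)
shortest-cost path #2: 1→9→0 push 13 @ unit cost 12 (adds 156)
shortest-cost path #3: 1→5→8→4→0 push 1 @ unit cost 13 (adds 13)
shortest-cost path #4: 1→6→5→8→4→0 push 2 @ unit cost 14 (adds 28)
shortest-cost path #5: 1→8→4→0 push 8 @ unit cost 15 (adds 120)
shortest-cost path #6: 1→8→5→7→2→0 push 3 @ unit cost 17 (adds 51)
total cost = 410

Minimum cost for 34 units: 410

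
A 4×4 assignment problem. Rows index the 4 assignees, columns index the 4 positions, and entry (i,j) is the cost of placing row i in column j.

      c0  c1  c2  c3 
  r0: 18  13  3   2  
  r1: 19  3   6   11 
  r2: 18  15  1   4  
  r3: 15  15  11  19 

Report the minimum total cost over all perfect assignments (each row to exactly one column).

Minimum assignment cost: 21

optimal assignment: row0→col3 (cost 2), row1→col1 (cost 3), row2→col2 (cost 1), row3→col0 (cost 15)
total = 2 + 3 + 1 + 15 = 21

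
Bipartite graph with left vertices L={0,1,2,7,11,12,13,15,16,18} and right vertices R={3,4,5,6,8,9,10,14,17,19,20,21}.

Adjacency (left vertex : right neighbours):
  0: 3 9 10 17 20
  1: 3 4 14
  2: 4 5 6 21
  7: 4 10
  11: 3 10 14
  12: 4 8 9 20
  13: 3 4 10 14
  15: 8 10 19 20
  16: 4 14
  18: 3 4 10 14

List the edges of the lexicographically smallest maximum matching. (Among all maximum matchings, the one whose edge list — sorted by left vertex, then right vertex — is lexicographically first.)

Lex-smallest maximum matching: {(0,9), (1,3), (2,5), (7,4), (11,10), (12,8), (13,14), (15,19)}

|M| = 8 (so the lex-smallest maximum matching has 8 edges)
process left vertices in ascending order; for each, take the smallest-labelled available neighbour that still permits 8 edges overall, or leave it unmatched if none does
lex-smallest matching: {0-9, 1-3, 2-5, 7-4, 11-10, 12-8, 13-14, 15-19}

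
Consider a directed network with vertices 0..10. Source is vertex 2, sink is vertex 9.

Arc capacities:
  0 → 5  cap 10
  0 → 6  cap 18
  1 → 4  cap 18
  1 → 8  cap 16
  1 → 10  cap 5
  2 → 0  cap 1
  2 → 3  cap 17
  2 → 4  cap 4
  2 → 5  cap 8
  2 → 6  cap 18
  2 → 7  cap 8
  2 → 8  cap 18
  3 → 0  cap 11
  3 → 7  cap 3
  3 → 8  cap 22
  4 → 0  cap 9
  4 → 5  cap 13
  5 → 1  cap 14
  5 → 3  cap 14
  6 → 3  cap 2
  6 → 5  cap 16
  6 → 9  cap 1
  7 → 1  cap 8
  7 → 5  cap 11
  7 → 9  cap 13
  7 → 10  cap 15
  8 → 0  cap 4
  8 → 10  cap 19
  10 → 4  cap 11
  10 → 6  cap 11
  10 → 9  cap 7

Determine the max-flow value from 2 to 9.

augment #1: 2→6→9 bottleneck 1, total now 1
augment #2: 2→7→9 bottleneck 8, total now 9
augment #3: 2→3→7→9 bottleneck 3, total now 12
augment #4: 2→8→10→9 bottleneck 7, total now 19

Maximum flow value: 19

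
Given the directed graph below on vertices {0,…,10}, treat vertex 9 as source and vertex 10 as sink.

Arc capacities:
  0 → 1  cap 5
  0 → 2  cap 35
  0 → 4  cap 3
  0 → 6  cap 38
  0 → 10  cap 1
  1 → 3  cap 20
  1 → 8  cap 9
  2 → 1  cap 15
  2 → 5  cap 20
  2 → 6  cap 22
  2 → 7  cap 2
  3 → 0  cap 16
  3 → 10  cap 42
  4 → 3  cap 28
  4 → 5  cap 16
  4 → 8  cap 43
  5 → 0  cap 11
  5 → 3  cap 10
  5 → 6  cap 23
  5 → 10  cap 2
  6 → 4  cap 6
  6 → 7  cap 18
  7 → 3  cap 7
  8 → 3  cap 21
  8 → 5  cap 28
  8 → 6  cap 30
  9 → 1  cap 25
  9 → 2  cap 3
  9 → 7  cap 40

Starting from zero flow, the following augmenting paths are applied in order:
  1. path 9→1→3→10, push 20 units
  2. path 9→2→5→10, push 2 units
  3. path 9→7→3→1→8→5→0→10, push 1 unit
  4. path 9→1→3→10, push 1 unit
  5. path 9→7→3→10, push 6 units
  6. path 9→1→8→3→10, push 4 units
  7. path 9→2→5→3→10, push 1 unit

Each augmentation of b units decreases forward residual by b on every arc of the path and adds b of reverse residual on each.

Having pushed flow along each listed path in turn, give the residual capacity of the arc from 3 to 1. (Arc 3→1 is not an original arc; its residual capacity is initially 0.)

after path 1 (9→1→3→10, push 20): res(3,1)=20
after path 2 (9→2→5→10, push 2): res(3,1)=20
after path 3 (9→7→3→1→8→5→0→10, push 1): res(3,1)=19
after path 4 (9→1→3→10, push 1): res(3,1)=20
after path 5 (9→7→3→10, push 6): res(3,1)=20
after path 6 (9→1→8→3→10, push 4): res(3,1)=20
after path 7 (9→2→5→3→10, push 1): res(3,1)=20

Residual capacity of (3,1): 20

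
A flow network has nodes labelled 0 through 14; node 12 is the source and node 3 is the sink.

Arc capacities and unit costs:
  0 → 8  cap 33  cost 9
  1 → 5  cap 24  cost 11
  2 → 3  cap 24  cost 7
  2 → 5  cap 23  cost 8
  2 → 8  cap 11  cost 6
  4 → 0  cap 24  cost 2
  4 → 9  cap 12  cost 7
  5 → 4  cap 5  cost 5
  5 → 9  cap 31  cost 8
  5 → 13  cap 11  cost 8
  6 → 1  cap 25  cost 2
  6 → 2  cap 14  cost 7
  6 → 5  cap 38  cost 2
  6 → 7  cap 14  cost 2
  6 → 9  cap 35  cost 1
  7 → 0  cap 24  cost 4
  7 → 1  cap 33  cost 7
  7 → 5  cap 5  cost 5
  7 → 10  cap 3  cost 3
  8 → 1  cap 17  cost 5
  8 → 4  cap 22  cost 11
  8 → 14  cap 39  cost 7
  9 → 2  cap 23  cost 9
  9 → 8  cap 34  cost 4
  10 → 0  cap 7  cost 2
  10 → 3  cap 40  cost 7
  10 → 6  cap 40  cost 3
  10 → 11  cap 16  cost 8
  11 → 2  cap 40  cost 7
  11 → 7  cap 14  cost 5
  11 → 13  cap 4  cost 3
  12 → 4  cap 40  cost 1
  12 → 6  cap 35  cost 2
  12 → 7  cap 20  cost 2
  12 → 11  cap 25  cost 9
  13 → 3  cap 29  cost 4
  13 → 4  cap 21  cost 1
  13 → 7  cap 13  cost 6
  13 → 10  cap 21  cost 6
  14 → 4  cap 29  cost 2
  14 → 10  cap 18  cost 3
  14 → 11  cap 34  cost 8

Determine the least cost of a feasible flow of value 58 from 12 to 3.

Minimum cost for 58 units: 1134

shortest-cost path #1: 12→7→10→3 push 3 @ unit cost 12 (adds 36)
shortest-cost path #2: 12→11→13→3 push 4 @ unit cost 16 (adds 64)
shortest-cost path #3: 12→6→2→3 push 14 @ unit cost 16 (adds 224)
shortest-cost path #4: 12→6→5→13→3 push 11 @ unit cost 16 (adds 176)
shortest-cost path #5: 12→6→9→2→3 push 10 @ unit cost 19 (adds 190)
shortest-cost path #6: 12→7→5→6→9→8→14→10→3 push 5 @ unit cost 27 (adds 135)
shortest-cost path #7: 12→11→2→9→8→14→10→3 push 10 @ unit cost 28 (adds 280)
shortest-cost path #8: 12→4→9→8→14→10→3 push 1 @ unit cost 29 (adds 29)
total cost = 1134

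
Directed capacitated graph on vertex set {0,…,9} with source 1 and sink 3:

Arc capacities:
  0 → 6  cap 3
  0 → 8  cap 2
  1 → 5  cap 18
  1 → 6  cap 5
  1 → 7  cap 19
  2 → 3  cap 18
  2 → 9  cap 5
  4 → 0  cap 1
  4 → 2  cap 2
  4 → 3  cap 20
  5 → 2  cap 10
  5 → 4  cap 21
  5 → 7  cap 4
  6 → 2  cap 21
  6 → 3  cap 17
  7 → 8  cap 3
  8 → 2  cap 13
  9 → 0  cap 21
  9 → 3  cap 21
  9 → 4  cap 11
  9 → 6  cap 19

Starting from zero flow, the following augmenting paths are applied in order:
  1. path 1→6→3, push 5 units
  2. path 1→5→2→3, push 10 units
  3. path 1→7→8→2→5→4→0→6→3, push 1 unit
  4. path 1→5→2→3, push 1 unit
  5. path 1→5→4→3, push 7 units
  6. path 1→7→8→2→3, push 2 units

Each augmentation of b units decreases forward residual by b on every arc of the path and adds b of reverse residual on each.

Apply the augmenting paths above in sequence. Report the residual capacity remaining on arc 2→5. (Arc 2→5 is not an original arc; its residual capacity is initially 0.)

Residual capacity of (2,5): 10

after path 1 (1→6→3, push 5): res(2,5)=0
after path 2 (1→5→2→3, push 10): res(2,5)=10
after path 3 (1→7→8→2→5→4→0→6→3, push 1): res(2,5)=9
after path 4 (1→5→2→3, push 1): res(2,5)=10
after path 5 (1→5→4→3, push 7): res(2,5)=10
after path 6 (1→7→8→2→3, push 2): res(2,5)=10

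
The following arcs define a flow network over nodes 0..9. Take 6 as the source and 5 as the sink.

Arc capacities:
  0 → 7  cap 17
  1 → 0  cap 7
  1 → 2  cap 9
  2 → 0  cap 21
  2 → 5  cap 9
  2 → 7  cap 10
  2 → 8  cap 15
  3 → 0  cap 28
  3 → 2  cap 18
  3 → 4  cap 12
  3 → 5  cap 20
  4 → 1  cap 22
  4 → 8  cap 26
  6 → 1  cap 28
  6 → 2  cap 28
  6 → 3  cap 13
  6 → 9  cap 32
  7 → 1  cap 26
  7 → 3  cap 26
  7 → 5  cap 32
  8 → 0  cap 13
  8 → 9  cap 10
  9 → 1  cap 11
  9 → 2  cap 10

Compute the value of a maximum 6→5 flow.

Maximum flow value: 49

augment #1: 6→2→5 bottleneck 9, total now 9
augment #2: 6→3→5 bottleneck 13, total now 22
augment #3: 6→2→7→5 bottleneck 10, total now 32
augment #4: 6→1→0→7→5 bottleneck 7, total now 39
augment #5: 6→2→0→7→5 bottleneck 9, total now 48
augment #6: 6→1→2→0→7→5 bottleneck 1, total now 49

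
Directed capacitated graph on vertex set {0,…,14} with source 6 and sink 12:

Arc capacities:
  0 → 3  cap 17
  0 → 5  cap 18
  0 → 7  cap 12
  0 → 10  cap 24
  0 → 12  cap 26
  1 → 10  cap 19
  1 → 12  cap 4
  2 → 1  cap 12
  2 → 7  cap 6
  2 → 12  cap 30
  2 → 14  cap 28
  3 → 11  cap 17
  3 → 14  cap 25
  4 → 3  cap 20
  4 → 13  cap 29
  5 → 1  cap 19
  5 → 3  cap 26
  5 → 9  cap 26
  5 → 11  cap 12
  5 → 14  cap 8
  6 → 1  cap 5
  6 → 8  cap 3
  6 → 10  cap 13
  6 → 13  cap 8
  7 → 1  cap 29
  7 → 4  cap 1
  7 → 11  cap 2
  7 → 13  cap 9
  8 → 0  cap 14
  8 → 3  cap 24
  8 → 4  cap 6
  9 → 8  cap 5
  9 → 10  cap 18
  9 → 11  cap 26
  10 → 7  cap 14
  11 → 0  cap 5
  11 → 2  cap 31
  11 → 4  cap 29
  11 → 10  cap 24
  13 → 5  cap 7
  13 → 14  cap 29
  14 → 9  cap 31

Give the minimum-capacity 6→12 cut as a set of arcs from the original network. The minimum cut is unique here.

augment #1: 6→1→12 push 4
augment #2: 6→8→0→12 push 3
augment #3: 6→10→7→11→0→12 push 2
augment #4: 6→13→5→11→0→12 push 3
augment #5: 6→13→5→11→2→12 push 4
augment #6: 6→13→14→9→8→0→12 push 1
augment #7: 6→10→7→4→3→11→2→12 push 1
augment #8: 6→10→7→13→14→9→8→0→12 push 4
augment #9: 6→10→7→13→14→9→11→2→12 push 5
max flow = 27; residual-reachable set from 6 gives S-side
cut edges (S→T): {(1,12), (6,8), (6,13), (7,4), (7,11), (7,13)} total cap 27

Min-cut arcs: {(1,12), (6,8), (6,13), (7,4), (7,11), (7,13)} (total capacity 27)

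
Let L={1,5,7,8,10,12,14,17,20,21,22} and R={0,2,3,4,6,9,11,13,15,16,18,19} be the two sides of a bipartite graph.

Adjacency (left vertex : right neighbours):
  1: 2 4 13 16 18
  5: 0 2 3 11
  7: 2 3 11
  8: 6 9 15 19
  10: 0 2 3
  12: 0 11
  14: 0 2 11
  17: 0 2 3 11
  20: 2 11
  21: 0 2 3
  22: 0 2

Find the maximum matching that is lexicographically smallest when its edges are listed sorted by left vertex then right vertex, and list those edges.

Lex-smallest maximum matching: {(1,4), (5,0), (7,2), (8,6), (10,3), (12,11)}

|M| = 6 (so the lex-smallest maximum matching has 6 edges)
process left vertices in ascending order; for each, take the smallest-labelled available neighbour that still permits 6 edges overall, or leave it unmatched if none does
lex-smallest matching: {1-4, 5-0, 7-2, 8-6, 10-3, 12-11}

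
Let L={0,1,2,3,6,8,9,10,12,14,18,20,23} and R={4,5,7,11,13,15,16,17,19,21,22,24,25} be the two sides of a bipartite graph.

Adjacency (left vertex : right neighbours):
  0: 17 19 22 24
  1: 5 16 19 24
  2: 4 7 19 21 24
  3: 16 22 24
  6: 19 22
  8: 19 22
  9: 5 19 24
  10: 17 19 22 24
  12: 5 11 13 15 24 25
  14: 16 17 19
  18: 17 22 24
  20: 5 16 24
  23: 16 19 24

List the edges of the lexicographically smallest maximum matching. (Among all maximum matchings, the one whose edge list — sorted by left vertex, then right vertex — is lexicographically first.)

|M| = 8 (so the lex-smallest maximum matching has 8 edges)
process left vertices in ascending order; for each, take the smallest-labelled available neighbour that still permits 8 edges overall, or leave it unmatched if none does
lex-smallest matching: {0-17, 1-5, 2-4, 3-16, 6-19, 8-22, 9-24, 12-11}

Lex-smallest maximum matching: {(0,17), (1,5), (2,4), (3,16), (6,19), (8,22), (9,24), (12,11)}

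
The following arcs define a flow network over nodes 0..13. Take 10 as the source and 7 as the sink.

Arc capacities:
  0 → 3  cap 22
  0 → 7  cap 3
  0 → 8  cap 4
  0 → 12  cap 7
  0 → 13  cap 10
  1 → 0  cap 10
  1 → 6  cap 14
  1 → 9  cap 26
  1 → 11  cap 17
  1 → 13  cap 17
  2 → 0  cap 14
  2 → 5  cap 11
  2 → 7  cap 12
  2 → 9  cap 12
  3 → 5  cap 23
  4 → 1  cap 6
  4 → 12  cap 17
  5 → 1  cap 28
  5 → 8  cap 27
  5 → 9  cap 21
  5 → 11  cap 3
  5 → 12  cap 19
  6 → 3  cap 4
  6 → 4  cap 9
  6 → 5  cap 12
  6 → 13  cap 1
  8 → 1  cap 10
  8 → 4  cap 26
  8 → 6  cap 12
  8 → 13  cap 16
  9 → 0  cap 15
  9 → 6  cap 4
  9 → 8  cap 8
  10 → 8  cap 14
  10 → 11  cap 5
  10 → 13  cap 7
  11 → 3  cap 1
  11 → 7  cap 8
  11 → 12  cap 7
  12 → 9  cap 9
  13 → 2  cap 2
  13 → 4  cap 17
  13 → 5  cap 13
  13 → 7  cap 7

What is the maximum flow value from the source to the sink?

augment #1: 10→11→7 bottleneck 5, total now 5
augment #2: 10→13→7 bottleneck 7, total now 12
augment #3: 10→8→1→0→7 bottleneck 3, total now 15
augment #4: 10→8→1→11→7 bottleneck 3, total now 18
augment #5: 10→8→13→2→7 bottleneck 2, total now 20

Maximum flow value: 20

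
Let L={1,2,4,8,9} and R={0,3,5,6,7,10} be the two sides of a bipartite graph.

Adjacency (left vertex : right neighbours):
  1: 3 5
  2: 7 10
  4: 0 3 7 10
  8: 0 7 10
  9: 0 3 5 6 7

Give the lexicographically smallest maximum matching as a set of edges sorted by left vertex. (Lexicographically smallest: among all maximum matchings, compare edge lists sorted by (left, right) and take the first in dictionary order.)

|M| = 5 (so the lex-smallest maximum matching has 5 edges)
process left vertices in ascending order; for each, take the smallest-labelled available neighbour that still permits 5 edges overall, or leave it unmatched if none does
lex-smallest matching: {1-3, 2-7, 4-0, 8-10, 9-5}

Lex-smallest maximum matching: {(1,3), (2,7), (4,0), (8,10), (9,5)}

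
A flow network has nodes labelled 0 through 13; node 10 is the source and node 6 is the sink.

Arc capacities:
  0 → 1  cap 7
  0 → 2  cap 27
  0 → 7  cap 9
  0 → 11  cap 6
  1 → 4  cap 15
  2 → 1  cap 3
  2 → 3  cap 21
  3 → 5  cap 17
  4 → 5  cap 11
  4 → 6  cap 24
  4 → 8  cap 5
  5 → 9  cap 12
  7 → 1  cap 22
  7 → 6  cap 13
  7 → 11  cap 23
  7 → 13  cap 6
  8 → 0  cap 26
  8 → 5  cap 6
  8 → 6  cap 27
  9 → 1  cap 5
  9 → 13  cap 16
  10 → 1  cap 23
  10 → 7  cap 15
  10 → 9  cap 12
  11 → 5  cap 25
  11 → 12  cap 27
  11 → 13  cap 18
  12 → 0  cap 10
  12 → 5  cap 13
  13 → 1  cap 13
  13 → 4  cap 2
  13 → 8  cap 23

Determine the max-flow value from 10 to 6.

Maximum flow value: 42

augment #1: 10→7→6 bottleneck 13, total now 13
augment #2: 10→1→4→6 bottleneck 15, total now 28
augment #3: 10→7→13→4→6 bottleneck 2, total now 30
augment #4: 10→9→13→8→6 bottleneck 12, total now 42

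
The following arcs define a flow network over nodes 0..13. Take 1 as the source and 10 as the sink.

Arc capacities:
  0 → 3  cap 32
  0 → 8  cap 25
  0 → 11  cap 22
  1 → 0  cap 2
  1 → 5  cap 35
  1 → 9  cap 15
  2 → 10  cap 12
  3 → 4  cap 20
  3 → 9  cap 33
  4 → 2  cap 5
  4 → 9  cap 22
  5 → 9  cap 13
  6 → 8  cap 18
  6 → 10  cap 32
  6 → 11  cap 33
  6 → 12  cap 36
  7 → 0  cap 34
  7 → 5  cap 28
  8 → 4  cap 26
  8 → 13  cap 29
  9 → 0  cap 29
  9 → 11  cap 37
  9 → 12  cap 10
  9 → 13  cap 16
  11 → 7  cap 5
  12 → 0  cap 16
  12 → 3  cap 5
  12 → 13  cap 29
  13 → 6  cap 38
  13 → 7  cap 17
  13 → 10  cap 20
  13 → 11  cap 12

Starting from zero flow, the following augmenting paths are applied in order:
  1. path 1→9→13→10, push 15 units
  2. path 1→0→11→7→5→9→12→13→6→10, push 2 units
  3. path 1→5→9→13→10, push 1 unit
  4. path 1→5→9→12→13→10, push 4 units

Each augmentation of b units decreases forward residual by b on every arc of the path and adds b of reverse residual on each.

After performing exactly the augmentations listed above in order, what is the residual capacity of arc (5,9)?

after path 1 (1→9→13→10, push 15): res(5,9)=13
after path 2 (1→0→11→7→5→9→12→13→6→10, push 2): res(5,9)=11
after path 3 (1→5→9→13→10, push 1): res(5,9)=10
after path 4 (1→5→9→12→13→10, push 4): res(5,9)=6

Residual capacity of (5,9): 6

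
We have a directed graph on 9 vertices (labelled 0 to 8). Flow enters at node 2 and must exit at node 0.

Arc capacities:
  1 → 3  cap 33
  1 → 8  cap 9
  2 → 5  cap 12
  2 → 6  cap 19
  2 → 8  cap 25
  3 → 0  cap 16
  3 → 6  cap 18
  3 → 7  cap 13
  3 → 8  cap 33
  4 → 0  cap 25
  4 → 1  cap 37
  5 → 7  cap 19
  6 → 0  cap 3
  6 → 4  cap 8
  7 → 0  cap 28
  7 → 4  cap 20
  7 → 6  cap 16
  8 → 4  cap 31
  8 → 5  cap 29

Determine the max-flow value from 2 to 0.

augment #1: 2→6→0 bottleneck 3, total now 3
augment #2: 2→5→7→0 bottleneck 12, total now 15
augment #3: 2→6→4→0 bottleneck 8, total now 23
augment #4: 2→8→4→0 bottleneck 17, total now 40
augment #5: 2→8→5→7→0 bottleneck 7, total now 47
augment #6: 2→8→4→1→3→0 bottleneck 1, total now 48

Maximum flow value: 48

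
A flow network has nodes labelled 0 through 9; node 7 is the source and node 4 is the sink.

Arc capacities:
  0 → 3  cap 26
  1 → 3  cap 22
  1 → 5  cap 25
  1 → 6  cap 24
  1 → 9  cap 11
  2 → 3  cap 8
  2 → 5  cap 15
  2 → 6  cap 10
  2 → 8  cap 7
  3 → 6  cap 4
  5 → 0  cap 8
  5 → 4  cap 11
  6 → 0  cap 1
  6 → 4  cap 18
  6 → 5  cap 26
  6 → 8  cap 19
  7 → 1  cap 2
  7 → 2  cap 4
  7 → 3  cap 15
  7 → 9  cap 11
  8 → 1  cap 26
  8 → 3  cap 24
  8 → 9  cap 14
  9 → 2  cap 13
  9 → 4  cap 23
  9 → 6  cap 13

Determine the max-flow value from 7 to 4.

augment #1: 7→9→4 bottleneck 11, total now 11
augment #2: 7→1→5→4 bottleneck 2, total now 13
augment #3: 7→2→5→4 bottleneck 4, total now 17
augment #4: 7→3→6→4 bottleneck 4, total now 21

Maximum flow value: 21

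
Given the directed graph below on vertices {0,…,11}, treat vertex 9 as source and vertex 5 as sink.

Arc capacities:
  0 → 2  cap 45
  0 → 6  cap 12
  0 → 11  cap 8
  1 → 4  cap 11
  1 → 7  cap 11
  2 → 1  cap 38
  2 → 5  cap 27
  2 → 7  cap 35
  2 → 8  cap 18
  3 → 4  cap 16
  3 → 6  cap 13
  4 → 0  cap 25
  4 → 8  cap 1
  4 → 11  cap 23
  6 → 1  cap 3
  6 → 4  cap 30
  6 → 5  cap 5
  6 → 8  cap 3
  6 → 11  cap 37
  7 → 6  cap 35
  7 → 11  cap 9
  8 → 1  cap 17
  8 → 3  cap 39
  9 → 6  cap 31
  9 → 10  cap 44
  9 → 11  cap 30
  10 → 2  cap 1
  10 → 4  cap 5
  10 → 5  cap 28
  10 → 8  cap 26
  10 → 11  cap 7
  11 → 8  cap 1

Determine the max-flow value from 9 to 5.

Maximum flow value: 59

augment #1: 9→6→5 bottleneck 5, total now 5
augment #2: 9→10→5 bottleneck 28, total now 33
augment #3: 9→10→2→5 bottleneck 1, total now 34
augment #4: 9→6→4→0→2→5 bottleneck 25, total now 59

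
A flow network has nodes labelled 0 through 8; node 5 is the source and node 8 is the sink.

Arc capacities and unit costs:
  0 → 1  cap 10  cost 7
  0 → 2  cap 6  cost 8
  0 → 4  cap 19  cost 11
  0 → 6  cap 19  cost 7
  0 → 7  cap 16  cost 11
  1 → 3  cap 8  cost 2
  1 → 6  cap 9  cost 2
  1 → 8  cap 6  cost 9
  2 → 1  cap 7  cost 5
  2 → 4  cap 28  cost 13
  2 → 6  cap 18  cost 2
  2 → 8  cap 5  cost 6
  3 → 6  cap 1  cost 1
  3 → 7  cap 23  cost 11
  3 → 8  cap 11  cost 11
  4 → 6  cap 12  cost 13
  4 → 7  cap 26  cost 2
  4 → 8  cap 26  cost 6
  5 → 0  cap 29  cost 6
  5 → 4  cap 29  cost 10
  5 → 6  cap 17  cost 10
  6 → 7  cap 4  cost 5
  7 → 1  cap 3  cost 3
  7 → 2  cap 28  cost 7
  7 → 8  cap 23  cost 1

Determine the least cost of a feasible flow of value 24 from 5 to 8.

Minimum cost for 24 units: 315

shortest-cost path #1: 5→4→7→8 push 23 @ unit cost 13 (adds 299)
shortest-cost path #2: 5→4→8 push 1 @ unit cost 16 (adds 16)
total cost = 315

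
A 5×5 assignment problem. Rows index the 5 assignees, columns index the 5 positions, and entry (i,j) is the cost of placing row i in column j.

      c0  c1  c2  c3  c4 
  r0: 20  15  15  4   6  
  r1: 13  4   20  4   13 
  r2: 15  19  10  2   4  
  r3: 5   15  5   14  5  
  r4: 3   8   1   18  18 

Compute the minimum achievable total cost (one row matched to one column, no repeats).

one of 2 optimal assignments: row0→col3 (cost 4), row1→col1 (cost 4), row2→col4 (cost 4), row3→col0 (cost 5), row4→col2 (cost 1)
total = 4 + 4 + 4 + 5 + 1 = 18

Minimum assignment cost: 18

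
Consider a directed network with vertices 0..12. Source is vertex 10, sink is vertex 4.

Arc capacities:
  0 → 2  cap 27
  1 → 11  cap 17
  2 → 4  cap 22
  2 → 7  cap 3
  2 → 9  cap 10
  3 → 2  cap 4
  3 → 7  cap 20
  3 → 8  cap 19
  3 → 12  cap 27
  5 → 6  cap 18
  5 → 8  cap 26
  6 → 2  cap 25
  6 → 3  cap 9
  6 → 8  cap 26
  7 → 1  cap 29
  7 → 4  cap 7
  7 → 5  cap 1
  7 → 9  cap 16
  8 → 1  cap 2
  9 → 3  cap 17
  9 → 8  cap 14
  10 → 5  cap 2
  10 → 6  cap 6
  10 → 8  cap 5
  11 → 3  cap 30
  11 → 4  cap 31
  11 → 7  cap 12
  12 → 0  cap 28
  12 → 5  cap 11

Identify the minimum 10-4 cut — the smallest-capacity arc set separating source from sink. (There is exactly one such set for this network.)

augment #1: 10→6→2→4 push 6
augment #2: 10→5→6→2→4 push 2
augment #3: 10→8→1→11→4 push 2
max flow = 10; residual-reachable set from 10 gives S-side
cut edges (S→T): {(8,1), (10,5), (10,6)} total cap 10

Min-cut arcs: {(8,1), (10,5), (10,6)} (total capacity 10)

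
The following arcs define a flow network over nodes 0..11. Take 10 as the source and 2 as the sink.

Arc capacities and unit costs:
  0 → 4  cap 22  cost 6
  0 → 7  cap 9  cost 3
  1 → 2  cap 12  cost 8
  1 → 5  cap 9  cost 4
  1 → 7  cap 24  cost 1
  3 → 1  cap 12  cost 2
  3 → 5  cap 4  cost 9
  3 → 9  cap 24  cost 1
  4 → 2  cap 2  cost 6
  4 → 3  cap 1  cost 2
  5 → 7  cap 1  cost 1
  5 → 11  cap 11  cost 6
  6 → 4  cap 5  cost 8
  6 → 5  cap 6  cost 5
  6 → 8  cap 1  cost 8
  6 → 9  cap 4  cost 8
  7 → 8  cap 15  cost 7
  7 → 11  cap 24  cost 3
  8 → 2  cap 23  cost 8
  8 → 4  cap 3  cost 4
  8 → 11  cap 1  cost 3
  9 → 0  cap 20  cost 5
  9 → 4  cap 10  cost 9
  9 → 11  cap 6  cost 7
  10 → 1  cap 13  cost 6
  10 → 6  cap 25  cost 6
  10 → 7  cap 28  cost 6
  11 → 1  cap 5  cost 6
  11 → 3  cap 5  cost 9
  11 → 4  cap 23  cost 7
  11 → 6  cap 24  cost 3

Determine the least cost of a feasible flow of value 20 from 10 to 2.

Minimum cost for 20 units: 334

shortest-cost path #1: 10→1→2 push 12 @ unit cost 14 (adds 168)
shortest-cost path #2: 10→6→4→2 push 2 @ unit cost 20 (adds 40)
shortest-cost path #3: 10→7→8→2 push 6 @ unit cost 21 (adds 126)
total cost = 334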